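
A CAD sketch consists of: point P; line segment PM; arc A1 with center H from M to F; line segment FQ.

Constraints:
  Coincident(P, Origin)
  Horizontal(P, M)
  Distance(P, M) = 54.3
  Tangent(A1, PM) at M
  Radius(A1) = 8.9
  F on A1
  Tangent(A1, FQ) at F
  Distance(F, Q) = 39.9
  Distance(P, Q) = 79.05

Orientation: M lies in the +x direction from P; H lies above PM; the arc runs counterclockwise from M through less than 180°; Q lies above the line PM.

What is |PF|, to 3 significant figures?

63.9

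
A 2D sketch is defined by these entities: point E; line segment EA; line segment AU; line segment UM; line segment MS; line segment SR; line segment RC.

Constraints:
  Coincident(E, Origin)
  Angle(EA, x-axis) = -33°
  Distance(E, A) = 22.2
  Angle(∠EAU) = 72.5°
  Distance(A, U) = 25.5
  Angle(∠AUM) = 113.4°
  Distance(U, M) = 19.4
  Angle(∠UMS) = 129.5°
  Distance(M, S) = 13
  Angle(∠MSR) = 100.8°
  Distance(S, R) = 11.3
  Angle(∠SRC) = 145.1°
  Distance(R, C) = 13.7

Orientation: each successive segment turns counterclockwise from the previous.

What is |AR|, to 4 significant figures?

30.93

E is at the origin; EA runs at -33.0° with length 22.2, so A = (18.62, -12.09). ∠EAU = 72.5° gives AU at 74.50° from the x-axis; with |AU| = 25.5, U = (25.43, 12.48). ∠AUM = 113.4° gives UM at 141.1° from the x-axis; with |UM| = 19.4, M = (10.34, 24.66). ∠UMS = 129.5° gives MS at -168.4° from the x-axis; with |MS| = 13.0, S = (-2.399, 22.05). ∠MSR = 100.8° gives SR at -89.20° from the x-axis; with |SR| = 11.3, R = (-2.242, 10.75). Then |AR| = |R − A| = 30.93.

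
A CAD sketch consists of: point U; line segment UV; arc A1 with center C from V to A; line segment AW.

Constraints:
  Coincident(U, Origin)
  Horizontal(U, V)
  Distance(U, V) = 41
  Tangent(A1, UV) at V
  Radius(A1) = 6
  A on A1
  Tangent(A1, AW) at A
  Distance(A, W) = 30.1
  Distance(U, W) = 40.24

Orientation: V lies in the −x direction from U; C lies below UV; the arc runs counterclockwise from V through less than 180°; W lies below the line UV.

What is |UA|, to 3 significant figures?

46.5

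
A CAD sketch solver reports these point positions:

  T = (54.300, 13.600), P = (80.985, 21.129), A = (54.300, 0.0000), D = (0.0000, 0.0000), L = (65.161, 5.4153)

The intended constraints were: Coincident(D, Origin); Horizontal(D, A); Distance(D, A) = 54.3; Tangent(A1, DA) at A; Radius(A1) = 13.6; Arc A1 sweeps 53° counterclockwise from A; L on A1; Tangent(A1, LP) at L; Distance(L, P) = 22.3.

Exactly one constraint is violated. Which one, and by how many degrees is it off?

Tangent(A1, LP) at L — off by 8.20°.

D = (0.00, 0.00) ✓; D.y = 0.00, A.y = 0.00 ✓; |DA| = 54.30 ✓; ∠(TA, AD) = 90.00° ✓; |TA| = 13.60 ✓; bearing(T→L) − bearing(T→A) = 53.00° ✓; |TL| = 13.60 ✓; ∠(TL, LP) = 98.20° ✗; |LP| = 22.30 ✓.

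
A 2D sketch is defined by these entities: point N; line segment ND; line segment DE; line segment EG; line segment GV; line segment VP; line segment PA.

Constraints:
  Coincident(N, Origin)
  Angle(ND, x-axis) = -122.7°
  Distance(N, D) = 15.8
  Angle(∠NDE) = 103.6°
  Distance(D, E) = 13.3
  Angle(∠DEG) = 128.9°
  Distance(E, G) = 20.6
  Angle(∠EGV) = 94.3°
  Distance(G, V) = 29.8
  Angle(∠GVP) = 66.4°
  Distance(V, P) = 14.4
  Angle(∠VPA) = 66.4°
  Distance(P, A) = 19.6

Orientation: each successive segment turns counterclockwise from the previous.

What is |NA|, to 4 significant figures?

24.61

∠GVP = 66.4° gives VP at -155.9° from the x-axis; with |VP| = 14.4, P = (7.776, 2.731). ∠VPA = 66.4° gives PA at -42.30° from the x-axis; with |PA| = 19.6, A = (22.27, -10.46). Then |NA| = |A − N| = 24.61.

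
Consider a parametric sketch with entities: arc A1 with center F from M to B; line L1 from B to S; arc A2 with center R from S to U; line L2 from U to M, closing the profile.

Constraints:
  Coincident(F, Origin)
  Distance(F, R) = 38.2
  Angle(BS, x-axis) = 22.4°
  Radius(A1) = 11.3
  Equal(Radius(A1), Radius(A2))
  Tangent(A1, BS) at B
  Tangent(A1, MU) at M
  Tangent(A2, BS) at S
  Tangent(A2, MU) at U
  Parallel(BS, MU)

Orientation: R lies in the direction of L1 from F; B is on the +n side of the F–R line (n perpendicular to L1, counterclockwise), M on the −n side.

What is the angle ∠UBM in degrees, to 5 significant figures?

59.390°

The slot axis is L1's direction at 22.4°, so u = (cos 22.4°, sin 22.4°) = (0.92455, 0.38107) and n = (−sin 22.4°, cos 22.4°) = (-0.38107, 0.92455). F is at the origin and R lies 38.2 along u from F, so R = 38.2·u = (35.318, 14.557). Tangency of A1 to both parallel lines with radius 11.3 puts B and M at F ± 11.3·n: B = (-4.3061, 10.447), M = (4.3061, -10.447). Equal radii place S and U the same way about R: S = R + 11.3·n = (31.012, 25.004), U = R − 11.3·n = (39.624, 4.1095). Then cos ∠UBM = BU·BM / (|BU||BM|), giving 59.390°.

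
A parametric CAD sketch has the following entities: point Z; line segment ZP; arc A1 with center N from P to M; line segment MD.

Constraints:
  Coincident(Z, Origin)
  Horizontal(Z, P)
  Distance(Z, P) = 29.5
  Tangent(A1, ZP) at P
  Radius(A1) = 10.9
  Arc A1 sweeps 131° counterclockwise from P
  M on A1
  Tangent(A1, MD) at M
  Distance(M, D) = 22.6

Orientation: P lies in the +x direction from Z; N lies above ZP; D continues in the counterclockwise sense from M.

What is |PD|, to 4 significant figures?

35.72

Z is at the origin; ZP is horizontal with |ZP| = 29.5 and P on the +x side, so P = (29.50, 0.000). The tangent condition forces NP to be normal to ZP, so N = P + (0, 10.9) = (29.50, 10.90). On A1, P sits at bearing -90° from N; a 131° counterclockwise sweep puts M at bearing 41°, so M = N + 10.9·(cos 41°, sin 41°) = (37.73, 18.05). A1 meets MD tangentially, so NM is at right angles to MD, so MD runs along (−sin 41°, cos 41°); with |MD| = 22.6, D = (22.90, 35.11). Then |PD| = |D − P| = 35.72.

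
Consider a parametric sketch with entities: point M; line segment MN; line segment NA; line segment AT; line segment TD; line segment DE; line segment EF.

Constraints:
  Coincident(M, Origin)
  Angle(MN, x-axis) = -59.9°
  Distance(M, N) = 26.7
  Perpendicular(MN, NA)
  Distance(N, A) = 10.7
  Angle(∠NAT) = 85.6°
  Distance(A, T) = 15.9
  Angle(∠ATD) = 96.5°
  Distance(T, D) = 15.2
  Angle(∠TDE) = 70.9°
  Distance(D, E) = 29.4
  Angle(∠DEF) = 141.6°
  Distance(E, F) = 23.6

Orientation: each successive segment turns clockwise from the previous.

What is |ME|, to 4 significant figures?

38.51

M is at the origin; MN runs at -59.9° with length 26.7, so N = (13.39, -23.10). MN is perpendicular to NA, so NA runs at -149.9°; with |NA| = 10.7, A = (4.133, -28.47). ∠NAT = 85.6° gives AT at 115.7° from the x-axis; with |AT| = 15.9, T = (-2.762, -14.14). ∠ATD = 96.5° gives TD at 32.20° from the x-axis; with |TD| = 15.2, D = (10.10, -6.039). ∠TDE = 70.9° gives DE at -76.90° from the x-axis; with |DE| = 29.4, E = (16.76, -34.67). Then |ME| = |E − M| = 38.51.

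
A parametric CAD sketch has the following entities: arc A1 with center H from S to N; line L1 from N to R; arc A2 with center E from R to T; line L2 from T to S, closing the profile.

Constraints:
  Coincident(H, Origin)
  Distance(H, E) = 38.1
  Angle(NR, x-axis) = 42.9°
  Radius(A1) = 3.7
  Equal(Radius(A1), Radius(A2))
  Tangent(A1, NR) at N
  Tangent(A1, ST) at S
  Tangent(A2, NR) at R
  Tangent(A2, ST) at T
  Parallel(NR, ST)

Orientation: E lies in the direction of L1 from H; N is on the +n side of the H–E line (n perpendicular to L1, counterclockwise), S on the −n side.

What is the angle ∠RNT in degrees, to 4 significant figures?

10.99°

The slot axis is L1's direction at 42.9°, so u = (cos 42.9°, sin 42.9°) = (0.7325, 0.6807) and n = (−sin 42.9°, cos 42.9°) = (-0.6807, 0.7325). H is at the origin and E lies 38.1 along u from H, so E = 38.1·u = (27.91, 25.94). Tangency of A1 to both parallel lines with radius 3.7 puts N and S at H ± 3.7·n: N = (-2.519, 2.710), S = (2.519, -2.710). Equal radii place R and T the same way about E: R = E + 3.7·n = (25.39, 28.65), T = E − 3.7·n = (30.43, 23.23). Then cos ∠RNT = NR·NT / (|NR||NT|), giving 10.99°.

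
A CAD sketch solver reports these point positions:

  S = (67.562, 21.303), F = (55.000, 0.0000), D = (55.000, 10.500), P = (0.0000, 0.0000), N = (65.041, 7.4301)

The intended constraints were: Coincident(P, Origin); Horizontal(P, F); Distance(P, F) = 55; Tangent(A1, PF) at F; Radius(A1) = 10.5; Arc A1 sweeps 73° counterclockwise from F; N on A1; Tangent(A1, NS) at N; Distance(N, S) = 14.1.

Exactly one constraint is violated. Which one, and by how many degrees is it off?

Tangent(A1, NS) at N — off by 6.70°.

P = (0.00, 0.00) ✓; P.y = 0.00, F.y = 0.00 ✓; |PF| = 55.00 ✓; ∠(DF, FP) = 90.00° ✓; |DF| = 10.50 ✓; bearing(D→N) − bearing(D→F) = 73.00° ✓; |DN| = 10.50 ✓; ∠(DN, NS) = 83.30° ✗; |NS| = 14.10 ✓.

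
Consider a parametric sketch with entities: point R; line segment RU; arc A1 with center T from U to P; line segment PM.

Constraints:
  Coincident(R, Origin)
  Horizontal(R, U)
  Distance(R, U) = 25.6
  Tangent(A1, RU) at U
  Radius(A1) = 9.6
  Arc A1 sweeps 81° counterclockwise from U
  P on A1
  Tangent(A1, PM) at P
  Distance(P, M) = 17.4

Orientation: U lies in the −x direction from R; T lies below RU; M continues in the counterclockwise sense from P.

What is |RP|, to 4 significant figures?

36.00

R is at the origin; RU is horizontal with |RU| = 25.6 and U on the −x side, so U = (-25.60, 0.000). Since A1 is tangent to RU there, TU ⟂ RU, so T = U + (0, -9.6) = (-25.60, -9.600). On A1, U sits at bearing 90° from T; an 81° counterclockwise sweep puts P at bearing 171°, so P = T + 9.6·(cos 171°, sin 171°) = (-35.08, -8.098). Then |RP| = |P − R| = 36.00.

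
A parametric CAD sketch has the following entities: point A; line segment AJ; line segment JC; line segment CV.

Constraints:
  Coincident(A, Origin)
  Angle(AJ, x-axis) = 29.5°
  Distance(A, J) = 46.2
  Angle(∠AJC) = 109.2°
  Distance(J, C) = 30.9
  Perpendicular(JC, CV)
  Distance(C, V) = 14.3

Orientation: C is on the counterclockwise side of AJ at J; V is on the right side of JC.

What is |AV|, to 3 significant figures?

74.0

A is at the origin; AJ runs at 29.5° with length 46.2, so J = 46.2·(cos 29.5°, sin 29.5°) = (40.2, 22.7). ∠AJC = 109.2°, so JC runs at 29.5° + (180° − 109.2°) = 100° from the x-axis; with |JC| = 30.9, C = J + 30.9·(cos 100°, sin 100°) = (34.7, 53.2). JC is perpendicular to CV; with |CV| = 14.3 on the right of JC, V = C + 14.3·(0.984, 0.179) = (48.8, 55.7). Then |AV| = |V − A| = 74.0.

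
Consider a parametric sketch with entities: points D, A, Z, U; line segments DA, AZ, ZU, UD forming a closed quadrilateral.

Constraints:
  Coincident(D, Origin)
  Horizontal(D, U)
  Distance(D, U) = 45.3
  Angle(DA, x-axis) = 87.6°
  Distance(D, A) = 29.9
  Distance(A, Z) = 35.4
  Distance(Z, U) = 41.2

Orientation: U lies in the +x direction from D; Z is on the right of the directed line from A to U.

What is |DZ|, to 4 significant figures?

6.985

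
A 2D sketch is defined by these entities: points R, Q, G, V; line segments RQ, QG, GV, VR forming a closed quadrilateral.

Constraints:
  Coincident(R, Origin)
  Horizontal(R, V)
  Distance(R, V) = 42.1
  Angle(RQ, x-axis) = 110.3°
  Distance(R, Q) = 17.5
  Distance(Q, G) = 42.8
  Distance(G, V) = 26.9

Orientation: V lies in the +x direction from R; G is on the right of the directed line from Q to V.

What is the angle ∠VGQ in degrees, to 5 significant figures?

90.856°

R is at the origin; R and V share the same y with |RV| = 42.1 and V in +x, so V = (42.1, 0). RQ runs at 110.3° with |RQ| = 17.5, so Q = (-6.0714, 16.413). G is determined by |QG| = 42.8 and |GV| = 26.9 together: it lies at the intersection of circle(Q, 42.8) and circle(V, 26.9). With |QV| = 50.891, the foot of the radical line on QV is 36.334 from Q and the perpendicular offset is √(42.8² − 36.334²) = 22.621. Taking the right-of-QV solution: G = (21.025, -16.717).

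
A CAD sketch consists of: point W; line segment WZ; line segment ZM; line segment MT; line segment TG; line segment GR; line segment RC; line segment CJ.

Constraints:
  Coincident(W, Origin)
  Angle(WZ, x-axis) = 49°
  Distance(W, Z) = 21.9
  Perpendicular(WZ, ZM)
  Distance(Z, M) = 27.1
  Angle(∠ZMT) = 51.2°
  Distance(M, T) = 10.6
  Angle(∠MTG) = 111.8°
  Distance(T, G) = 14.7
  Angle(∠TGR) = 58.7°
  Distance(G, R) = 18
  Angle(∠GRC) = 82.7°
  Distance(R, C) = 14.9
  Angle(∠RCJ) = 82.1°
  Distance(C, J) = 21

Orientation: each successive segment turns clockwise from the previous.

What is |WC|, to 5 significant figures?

33.300

W is at the origin; WZ runs at 49.0° with length 21.9, so Z = (14.368, 16.528). The perpendicularity gives ZM at right angles to WZ, so ZM runs at -41.000°; with |ZM| = 27.1, M = (34.820, -1.2511). ∠ZMT = 51.2° gives MT at -169.80° from the x-axis; with |MT| = 10.6, T = (24.388, -3.1282). ∠MTG = 111.8° gives TG at 122.00° from the x-axis; with |TG| = 14.7, G = (16.598, 9.3381). ∠TGR = 58.7° gives GR at 0.70000° from the x-axis; with |GR| = 18.0, R = (34.597, 9.5581). ∠GRC = 82.7° gives RC at -96.600° from the x-axis; with |RC| = 14.9, C = (32.884, -5.2432). Then |WC| = |C − W| = 33.300.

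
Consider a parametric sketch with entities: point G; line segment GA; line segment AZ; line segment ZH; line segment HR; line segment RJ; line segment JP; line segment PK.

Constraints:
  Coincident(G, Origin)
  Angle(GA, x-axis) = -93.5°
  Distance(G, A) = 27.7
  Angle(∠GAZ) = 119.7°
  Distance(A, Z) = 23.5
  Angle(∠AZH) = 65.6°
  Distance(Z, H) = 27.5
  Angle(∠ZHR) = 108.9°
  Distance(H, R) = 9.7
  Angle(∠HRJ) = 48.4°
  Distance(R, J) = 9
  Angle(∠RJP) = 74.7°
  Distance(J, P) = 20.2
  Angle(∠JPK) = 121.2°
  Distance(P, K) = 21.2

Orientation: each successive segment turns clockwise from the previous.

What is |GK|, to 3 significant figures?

36.7

G is at the origin; GA runs at -93.5° with length 27.7, so A = (-1.69, -27.6). ∠GAZ = 119.7° gives AZ at -154° from the x-axis; with |AZ| = 23.5, Z = (-22.8, -38.0). ∠AZH = 65.6° gives ZH at 91.8° from the x-axis; with |ZH| = 27.5, H = (-23.6, -10.5). ∠ZHR = 108.9° gives HR at 20.7° from the x-axis; with |HR| = 9.7, R = (-14.6, -7.11). ∠HRJ = 48.4° gives RJ at -111° from the x-axis; with |RJ| = 9.0, J = (-17.8, -15.5). ∠RJP = 74.7° gives JP at 144° from the x-axis; with |JP| = 20.2, P = (-34.1, -3.59). ∠JPK = 121.2° gives PK at 85.0° from the x-axis; with |PK| = 21.2, K = (-32.2, 17.5). Then |GK| = |K − G| = 36.7.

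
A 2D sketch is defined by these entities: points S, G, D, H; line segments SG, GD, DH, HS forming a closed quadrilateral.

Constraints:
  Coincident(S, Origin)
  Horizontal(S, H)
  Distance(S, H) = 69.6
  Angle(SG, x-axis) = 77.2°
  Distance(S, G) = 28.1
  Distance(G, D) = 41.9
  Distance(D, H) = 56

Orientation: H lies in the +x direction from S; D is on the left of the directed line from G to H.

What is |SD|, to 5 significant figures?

64.566

Checks: |SH| = 69.60 ✓; |SG| = 28.10 ✓; |GD| = 41.90 ✓; |DH| = 56.00 ✓.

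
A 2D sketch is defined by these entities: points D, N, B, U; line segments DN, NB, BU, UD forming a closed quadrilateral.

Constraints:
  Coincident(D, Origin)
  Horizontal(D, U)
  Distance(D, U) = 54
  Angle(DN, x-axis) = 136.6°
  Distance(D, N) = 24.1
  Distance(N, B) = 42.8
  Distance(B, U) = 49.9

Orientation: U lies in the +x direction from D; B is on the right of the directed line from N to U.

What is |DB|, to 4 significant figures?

19.65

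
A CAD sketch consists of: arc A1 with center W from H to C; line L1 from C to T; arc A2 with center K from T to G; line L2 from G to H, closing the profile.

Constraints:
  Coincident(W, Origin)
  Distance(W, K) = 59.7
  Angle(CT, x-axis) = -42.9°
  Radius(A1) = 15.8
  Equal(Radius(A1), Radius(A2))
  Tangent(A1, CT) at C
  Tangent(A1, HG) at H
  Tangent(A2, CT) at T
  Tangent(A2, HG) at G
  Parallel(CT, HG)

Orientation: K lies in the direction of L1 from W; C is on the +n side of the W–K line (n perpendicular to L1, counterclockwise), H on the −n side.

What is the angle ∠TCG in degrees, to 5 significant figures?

27.893°

The slot axis is L1's direction at -42.9°, so u = (cos -42.9°, sin -42.9°) = (0.73254, -0.68072) and n = (−sin -42.9°, cos -42.9°) = (0.68072, 0.73254). W is at the origin and K lies 59.7 along u from W, so K = 59.7·u = (43.733, -40.639). Tangency of A1 to both parallel lines with radius 15.8 puts C and H at W ± 15.8·n: C = (10.755, 11.574), H = (-10.755, -11.574). Equal radii place T and G the same way about K: T = K + 15.8·n = (54.488, -29.065), G = K − 15.8·n = (32.977, -52.213). Then cos ∠TCG = CT·CG / (|CT||CG|), giving 27.893°.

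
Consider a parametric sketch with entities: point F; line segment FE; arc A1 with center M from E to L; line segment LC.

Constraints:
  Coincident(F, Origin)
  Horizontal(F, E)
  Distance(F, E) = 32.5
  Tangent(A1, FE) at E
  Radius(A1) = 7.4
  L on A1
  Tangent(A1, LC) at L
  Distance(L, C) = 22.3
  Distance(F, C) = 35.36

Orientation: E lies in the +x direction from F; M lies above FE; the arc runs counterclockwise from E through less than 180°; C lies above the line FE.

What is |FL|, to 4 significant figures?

39.71

Checks: F = (0.00, 0.00) ✓; |ML| = 7.400 ✓; ∠(ML, LC) = 90.00° ✓; |LC| = 22.30 ✓; |FC| = 35.36 ✓.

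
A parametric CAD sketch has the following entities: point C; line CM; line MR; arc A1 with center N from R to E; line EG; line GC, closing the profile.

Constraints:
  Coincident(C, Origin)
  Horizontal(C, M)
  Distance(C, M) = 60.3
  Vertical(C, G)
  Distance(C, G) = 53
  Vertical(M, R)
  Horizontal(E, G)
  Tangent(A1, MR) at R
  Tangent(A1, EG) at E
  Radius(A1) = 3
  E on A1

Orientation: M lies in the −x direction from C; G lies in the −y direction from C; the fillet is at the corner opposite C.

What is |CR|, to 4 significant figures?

78.33

C is at the origin; CM is horizontal with |CM| = 60.3 and M on the −x side, so M = (-60.30, 0.000). CG is vertical with |CG| = 53.0 and G on the −y side, so G = (0.000, -53.00). The virtual corner opposite C is at (-60.30, -53.00). Since A1 is tangent to MR there, NR ⟂ MR and A1 meets EG tangentially, so NE is at right angles to EG, with radius 3.0, so the center N sits 3.0 in from both sides at N = (-57.30, -50.00). That places the tangent points at R = (-60.30, -50.00) on MR and E = (-57.30, -53.00) on EG. Then |CR| = |R − C| = 78.33.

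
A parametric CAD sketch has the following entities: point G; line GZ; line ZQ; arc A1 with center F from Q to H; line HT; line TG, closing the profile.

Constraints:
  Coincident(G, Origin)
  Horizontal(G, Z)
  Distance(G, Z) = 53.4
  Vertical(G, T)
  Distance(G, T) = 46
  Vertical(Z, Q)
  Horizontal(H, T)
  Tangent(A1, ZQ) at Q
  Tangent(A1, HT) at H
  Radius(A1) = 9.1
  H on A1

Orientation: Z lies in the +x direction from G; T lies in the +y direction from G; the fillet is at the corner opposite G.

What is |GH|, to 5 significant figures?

63.863

G is at the origin; GZ is horizontal with |GZ| = 53.4 and Z on the +x side, so Z = (53.400, 0.0000). G and T share the same x with |GT| = 46.0 and T on the +y side, so T = (0.0000, 46.000). The virtual corner opposite G is at (53.400, 46.000). Since A1 is tangent to ZQ there, FQ ⟂ ZQ and the tangent condition forces FH to be normal to HT, with radius 9.1, so the center F sits 9.1 in from both sides at F = (44.300, 36.900). That places the tangent points at Q = (53.400, 36.900) on ZQ and H = (44.300, 46.000) on HT. Then |GH| = |H − G| = 63.863.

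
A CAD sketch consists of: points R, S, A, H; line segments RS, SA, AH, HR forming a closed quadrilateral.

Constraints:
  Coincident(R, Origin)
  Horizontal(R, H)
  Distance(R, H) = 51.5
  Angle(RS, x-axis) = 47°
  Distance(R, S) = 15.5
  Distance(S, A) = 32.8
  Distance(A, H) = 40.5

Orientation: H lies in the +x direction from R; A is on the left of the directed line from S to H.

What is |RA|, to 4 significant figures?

48.30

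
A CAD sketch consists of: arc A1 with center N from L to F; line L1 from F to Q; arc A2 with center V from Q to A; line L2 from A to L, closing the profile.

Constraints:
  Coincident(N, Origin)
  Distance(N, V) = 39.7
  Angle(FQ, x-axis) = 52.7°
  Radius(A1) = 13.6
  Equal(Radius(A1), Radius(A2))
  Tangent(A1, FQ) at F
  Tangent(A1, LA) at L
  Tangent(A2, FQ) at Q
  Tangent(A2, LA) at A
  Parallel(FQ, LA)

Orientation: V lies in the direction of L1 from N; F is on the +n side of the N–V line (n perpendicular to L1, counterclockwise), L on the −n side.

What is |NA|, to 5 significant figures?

41.965

The slot axis is L1's direction at 52.7°, so u = (cos 52.7°, sin 52.7°) = (0.60599, 0.79547) and n = (−sin 52.7°, cos 52.7°) = (-0.79547, 0.60599). N is at the origin and V lies 39.7 along u from N, so V = 39.7·u = (24.058, 31.580). Tangency of A1 to both parallel lines with radius 13.6 puts F and L at N ± 13.6·n: F = (-10.818, 8.2414), L = (10.818, -8.2414). Equal radii place Q and A the same way about V: Q = V + 13.6·n = (13.239, 39.822), A = V − 13.6·n = (34.876, 23.339). Then |NA| = |A − N| = 41.965.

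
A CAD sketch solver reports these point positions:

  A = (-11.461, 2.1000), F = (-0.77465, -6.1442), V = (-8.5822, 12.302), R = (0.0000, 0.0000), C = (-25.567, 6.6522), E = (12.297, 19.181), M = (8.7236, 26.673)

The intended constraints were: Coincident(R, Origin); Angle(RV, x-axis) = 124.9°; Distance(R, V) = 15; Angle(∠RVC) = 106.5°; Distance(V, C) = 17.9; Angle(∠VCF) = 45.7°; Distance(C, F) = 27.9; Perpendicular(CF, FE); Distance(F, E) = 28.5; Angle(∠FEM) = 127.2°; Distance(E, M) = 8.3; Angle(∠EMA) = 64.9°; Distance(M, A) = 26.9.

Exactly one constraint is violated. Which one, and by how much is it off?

Distance(M, A) = 26.9 — off by 4.90.

R = (0.00, 0.00) ✓; RV at 124.9° ✓; |RV| = 15.00 ✓; ∠RVC = 106.5° ✓; |VC| = 17.90 ✓; ∠VCF = 45.70° ✓; |CF| = 27.90 ✓; ∠(CF, FE) = 90.00° ✓; |FE| = 28.50 ✓; ∠FEM = 127.2° ✓; |EM| = 8.301 ✓; ∠EMA = 64.90° ✓; |MA| = 31.80 ✗.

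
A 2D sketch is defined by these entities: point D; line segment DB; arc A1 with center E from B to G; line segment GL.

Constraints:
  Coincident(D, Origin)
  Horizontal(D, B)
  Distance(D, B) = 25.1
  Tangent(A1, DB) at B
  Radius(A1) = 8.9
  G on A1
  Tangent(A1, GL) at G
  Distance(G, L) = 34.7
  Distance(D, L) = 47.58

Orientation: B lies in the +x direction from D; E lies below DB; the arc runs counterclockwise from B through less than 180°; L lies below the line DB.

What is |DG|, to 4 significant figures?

18.73

D is at the origin; D and B share the same y with |DB| = 25.1 and B on the +x side, so B = (25.10, 0.000). The tangent condition forces EB to be normal to DB, so E = B + (0, -8.9) = (25.10, -8.900). Since EG ⟂ GL (tangency), |EL| = √(8.9² + 34.7²) = 35.82 regardless of where G sits on A1. So L lies on both circle(D, 47.58) and circle(E, 35.82); the below-DB intersection is L = (18.05, -44.02). G is the foot of the tangent from L: G = (16.21, -9.372).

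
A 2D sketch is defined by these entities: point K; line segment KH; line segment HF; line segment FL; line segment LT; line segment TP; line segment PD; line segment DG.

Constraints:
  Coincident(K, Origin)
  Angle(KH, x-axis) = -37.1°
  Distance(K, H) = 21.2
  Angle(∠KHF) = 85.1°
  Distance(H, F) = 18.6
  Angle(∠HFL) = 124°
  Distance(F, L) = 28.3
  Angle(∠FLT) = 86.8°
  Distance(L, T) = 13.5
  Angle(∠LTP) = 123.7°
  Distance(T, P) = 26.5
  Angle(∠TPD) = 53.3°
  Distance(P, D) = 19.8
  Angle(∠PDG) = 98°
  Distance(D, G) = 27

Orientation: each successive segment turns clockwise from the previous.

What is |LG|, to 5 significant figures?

8.4609

∠TPD = 53.3° gives PD at -104.20° from the x-axis; with |PD| = 19.8, D = (-1.3138, -18.483). ∠PDG = 98.0° gives DG at 173.80° from the x-axis; with |DG| = 27.0, G = (-28.156, -15.567). Then |LG| = |G − L| = 8.4609.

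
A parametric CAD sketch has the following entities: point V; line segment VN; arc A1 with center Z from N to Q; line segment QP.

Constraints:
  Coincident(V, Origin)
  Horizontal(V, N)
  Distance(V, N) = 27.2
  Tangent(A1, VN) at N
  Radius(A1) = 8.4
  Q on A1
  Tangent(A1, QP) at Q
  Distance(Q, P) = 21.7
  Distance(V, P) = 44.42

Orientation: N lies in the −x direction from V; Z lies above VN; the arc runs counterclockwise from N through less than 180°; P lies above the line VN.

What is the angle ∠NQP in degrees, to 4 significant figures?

119.0°

Checks: |ZQ| = 8.400 ✓; ∠(ZQ, QP) = 90.00° ✓; |QP| = 21.70 ✓; |VP| = 44.42 ✓.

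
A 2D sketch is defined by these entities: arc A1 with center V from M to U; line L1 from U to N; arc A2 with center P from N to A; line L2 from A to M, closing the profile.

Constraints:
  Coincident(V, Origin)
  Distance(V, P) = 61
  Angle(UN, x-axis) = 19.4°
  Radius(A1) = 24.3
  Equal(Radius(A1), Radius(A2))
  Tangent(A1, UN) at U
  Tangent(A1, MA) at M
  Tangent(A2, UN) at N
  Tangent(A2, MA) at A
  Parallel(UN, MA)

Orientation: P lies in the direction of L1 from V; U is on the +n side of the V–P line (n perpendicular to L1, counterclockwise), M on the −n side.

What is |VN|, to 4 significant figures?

65.66

The slot axis is L1's direction at 19.4°, so u = (cos 19.4°, sin 19.4°) = (0.9432, 0.3322) and n = (−sin 19.4°, cos 19.4°) = (-0.3322, 0.9432). V is at the origin and P lies 61.0 along u from V, so P = 61.0·u = (57.54, 20.26). Tangency of A1 to both parallel lines with radius 24.3 puts U and M at V ± 24.3·n: U = (-8.072, 22.92), M = (8.072, -22.92). Equal radii place N and A the same way about P: N = P + 24.3·n = (49.47, 43.18), A = P − 24.3·n = (65.61, -2.658). Then |VN| = |N − V| = 65.66.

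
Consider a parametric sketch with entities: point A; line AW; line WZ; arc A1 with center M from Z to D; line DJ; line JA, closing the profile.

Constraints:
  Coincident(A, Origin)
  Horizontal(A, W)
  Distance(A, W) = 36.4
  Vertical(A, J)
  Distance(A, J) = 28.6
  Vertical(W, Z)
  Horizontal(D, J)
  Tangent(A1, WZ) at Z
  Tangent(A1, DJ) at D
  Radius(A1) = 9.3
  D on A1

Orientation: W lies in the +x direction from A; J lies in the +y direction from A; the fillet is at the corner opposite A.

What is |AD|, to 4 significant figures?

39.40

A is at the origin; AW is horizontal with |AW| = 36.4 and W on the +x side, so W = (36.40, 0.000). A and J share the same x with |AJ| = 28.6 and J on the +y side, so J = (0.000, 28.60). The virtual corner opposite A is at (36.40, 28.60). The tangent condition forces MZ to be normal to WZ and tangency of A1 to DJ means the radius MD is perpendicular to DJ, with radius 9.3, so the center M sits 9.3 in from both sides at M = (27.10, 19.30). That places the tangent points at Z = (36.40, 19.30) on WZ and D = (27.10, 28.60) on DJ. Then |AD| = |D − A| = 39.40.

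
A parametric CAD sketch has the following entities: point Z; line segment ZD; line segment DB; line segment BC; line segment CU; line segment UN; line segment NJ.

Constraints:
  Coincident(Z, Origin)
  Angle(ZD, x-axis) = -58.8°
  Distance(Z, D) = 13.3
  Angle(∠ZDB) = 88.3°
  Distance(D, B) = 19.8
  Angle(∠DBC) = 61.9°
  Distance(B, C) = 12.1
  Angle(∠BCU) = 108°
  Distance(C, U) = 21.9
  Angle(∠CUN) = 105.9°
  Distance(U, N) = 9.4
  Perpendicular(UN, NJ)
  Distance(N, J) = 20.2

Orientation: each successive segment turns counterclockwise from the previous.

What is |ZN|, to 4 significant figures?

18.10

∠BCU = 108.0° gives CU at -137.0° from the x-axis; with |CU| = 21.9, U = (-3.085, -9.691). ∠CUN = 105.9° gives UN at -62.90° from the x-axis; with |UN| = 9.4, N = (1.197, -18.06). Then |ZN| = |N − Z| = 18.10.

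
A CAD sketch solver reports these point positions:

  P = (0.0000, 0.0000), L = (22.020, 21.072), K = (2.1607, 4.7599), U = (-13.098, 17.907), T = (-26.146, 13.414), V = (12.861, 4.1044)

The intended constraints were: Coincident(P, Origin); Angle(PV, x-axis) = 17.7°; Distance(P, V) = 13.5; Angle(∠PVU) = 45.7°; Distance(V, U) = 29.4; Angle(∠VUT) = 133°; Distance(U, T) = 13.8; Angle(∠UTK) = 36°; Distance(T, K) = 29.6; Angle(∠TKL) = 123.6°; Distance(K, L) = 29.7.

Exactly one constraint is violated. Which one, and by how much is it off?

Distance(K, L) = 29.7 — off by 4.00.

P = (0.00, 0.00) ✓; PV at 17.70° ✓; |PV| = 13.50 ✓; ∠PVU = 45.70° ✓; |VU| = 29.40 ✓; ∠VUT = 133.0° ✓; |UT| = 13.80 ✓; ∠UTK = 36.00° ✓; |TK| = 29.60 ✓; ∠TKL = 123.6° ✓; |KL| = 25.70 ✗.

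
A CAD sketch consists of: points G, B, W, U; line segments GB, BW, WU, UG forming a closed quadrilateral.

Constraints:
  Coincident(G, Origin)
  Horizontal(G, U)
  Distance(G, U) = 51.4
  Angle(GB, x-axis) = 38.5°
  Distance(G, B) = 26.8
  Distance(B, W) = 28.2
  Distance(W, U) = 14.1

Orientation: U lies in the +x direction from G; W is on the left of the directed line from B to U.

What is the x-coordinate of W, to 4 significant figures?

49.04

Checks: |BW| = 28.20 ✓; |WU| = 14.10 ✓.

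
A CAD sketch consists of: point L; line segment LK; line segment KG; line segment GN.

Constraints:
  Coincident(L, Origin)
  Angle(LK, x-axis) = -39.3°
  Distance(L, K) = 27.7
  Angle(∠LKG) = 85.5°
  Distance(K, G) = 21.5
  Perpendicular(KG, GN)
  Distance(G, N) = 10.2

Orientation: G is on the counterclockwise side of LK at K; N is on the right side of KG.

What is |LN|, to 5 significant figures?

42.467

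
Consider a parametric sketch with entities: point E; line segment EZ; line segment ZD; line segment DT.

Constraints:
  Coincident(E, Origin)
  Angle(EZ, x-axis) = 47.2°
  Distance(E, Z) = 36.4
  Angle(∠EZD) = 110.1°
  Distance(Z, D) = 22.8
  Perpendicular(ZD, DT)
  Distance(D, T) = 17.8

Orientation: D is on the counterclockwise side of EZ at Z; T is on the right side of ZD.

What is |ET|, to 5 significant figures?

62.841

∠EZD = 110.1°, so ZD runs at 47.2° + (180° − 110.1°) = 117.10° from the x-axis; with |ZD| = 22.8, D = Z + 22.8·(cos 117.10°, sin 117.10°) = (14.345, 47.005). The perpendicularity gives DT at right angles to ZD; with |DT| = 17.8 on the right of ZD, T = D + 17.8·(0.89021, 0.45554) = (30.191, 55.113). Then |ET| = |T − E| = 62.841.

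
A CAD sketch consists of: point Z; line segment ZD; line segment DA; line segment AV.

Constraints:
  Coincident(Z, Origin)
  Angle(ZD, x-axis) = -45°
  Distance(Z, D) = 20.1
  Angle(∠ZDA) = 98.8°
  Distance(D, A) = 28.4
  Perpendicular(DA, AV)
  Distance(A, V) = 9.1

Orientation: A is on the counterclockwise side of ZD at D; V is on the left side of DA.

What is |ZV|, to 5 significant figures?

33.265

∠ZDA = 98.8°, so DA runs at -45.0° + (180° − 98.8°) = 36.200° from the x-axis; with |DA| = 28.4, A = D + 28.4·(cos 36.200°, sin 36.200°) = (37.131, 2.5604). DA ⟂ AV; with |AV| = 9.1 on the left of DA, V = A + 9.1·(-0.59061, 0.80696) = (31.756, 9.9037). Then |ZV| = |V − Z| = 33.265.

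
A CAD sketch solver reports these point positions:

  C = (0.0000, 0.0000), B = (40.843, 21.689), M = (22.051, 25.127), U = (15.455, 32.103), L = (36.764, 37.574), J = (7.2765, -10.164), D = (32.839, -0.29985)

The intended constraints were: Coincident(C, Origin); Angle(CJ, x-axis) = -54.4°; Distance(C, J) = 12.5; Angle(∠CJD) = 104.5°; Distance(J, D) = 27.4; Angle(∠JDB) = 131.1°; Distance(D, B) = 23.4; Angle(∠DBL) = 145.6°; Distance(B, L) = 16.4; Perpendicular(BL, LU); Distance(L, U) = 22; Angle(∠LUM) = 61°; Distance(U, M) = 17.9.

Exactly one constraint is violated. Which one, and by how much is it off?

Distance(U, M) = 17.9 — off by 8.30.

C = (0.00, 0.00) ✓; CJ at -54.40° ✓; |CJ| = 12.50 ✓; ∠CJD = 104.5° ✓; |JD| = 27.40 ✓; ∠JDB = 131.1° ✓; |DB| = 23.40 ✓; ∠DBL = 145.6° ✓; |BL| = 16.40 ✓; ∠(BL, LU) = 90.00° ✓; |LU| = 22.00 ✓; ∠LUM = 61.00° ✓; |UM| = 9.601 ✗.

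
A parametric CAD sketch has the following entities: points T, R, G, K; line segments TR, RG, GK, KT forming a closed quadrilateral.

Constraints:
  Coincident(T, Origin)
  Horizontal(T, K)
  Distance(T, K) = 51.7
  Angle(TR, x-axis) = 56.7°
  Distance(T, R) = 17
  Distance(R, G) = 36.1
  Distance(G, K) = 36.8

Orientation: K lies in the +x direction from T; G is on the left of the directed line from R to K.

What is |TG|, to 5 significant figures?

52.226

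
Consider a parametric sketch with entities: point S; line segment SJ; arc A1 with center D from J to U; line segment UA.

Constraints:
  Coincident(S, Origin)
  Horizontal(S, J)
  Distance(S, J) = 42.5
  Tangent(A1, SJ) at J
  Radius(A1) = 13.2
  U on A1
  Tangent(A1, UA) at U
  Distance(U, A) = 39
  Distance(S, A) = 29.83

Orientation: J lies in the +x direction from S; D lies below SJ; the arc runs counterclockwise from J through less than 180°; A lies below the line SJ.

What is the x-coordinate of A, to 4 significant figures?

4.674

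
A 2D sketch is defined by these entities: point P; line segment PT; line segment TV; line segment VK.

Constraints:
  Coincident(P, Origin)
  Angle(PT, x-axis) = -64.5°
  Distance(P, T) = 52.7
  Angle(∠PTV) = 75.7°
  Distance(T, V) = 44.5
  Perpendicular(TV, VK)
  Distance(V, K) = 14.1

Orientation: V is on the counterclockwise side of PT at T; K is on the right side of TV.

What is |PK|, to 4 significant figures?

72.37

∠PTV = 75.7°, so TV runs at -64.5° + (180° − 75.7°) = 39.80° from the x-axis; with |TV| = 44.5, V = T + 44.5·(cos 39.80°, sin 39.80°) = (56.88, -19.08). TV is perpendicular to VK; with |VK| = 14.1 on the right of TV, K = V + 14.1·(0.6401, -0.7683) = (65.90, -29.91). Then |PK| = |K − P| = 72.37.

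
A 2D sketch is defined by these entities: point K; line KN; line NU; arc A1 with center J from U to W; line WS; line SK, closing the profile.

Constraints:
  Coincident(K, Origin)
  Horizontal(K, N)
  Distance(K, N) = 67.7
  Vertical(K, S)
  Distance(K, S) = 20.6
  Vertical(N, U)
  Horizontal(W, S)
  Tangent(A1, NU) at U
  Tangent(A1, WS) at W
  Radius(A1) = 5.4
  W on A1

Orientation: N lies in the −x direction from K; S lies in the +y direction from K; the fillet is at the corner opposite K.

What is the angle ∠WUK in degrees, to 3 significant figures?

57.7°

K is at the origin; K and N share the same y with |KN| = 67.7 and N on the −x side, so N = (-67.7, 0.00). K and S share the same x with |KS| = 20.6 and S on the +y side, so S = (0.00, 20.6). The virtual corner opposite K is at (-67.7, 20.6). The tangent condition forces JU to be normal to NU and since A1 is tangent to WS there, JW ⟂ WS, with radius 5.4, so the center J sits 5.4 in from both sides at J = (-62.3, 15.2). That places the tangent points at U = (-67.7, 15.2) on NU and W = (-62.3, 20.6) on WS. Then cos ∠WUK = UW·UK / (|UW||UK|), giving 57.7°.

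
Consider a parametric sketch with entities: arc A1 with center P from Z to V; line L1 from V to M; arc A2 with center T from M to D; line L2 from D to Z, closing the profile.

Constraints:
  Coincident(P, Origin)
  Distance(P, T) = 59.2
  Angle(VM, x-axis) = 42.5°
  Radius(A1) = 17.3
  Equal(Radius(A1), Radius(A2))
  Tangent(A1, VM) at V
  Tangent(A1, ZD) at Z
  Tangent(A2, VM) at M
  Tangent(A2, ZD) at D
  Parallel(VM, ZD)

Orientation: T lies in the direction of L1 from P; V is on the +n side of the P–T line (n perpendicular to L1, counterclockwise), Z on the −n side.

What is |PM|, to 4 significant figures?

61.68

Tangency of A1 to both parallel lines with radius 17.3 puts V and Z at P ± 17.3·n: V = (-11.69, 12.75), Z = (11.69, -12.75). Equal radii place M and D the same way about T: M = T + 17.3·n = (31.96, 52.75), D = T − 17.3·n = (55.33, 27.24). Then |PM| = |M − P| = 61.68.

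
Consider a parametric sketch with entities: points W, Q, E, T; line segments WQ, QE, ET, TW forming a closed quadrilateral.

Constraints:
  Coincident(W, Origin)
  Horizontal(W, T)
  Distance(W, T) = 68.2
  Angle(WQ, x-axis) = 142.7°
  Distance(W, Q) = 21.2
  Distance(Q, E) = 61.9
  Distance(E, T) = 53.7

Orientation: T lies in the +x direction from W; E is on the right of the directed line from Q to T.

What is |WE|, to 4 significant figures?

41.16

Checks: |QE| = 61.90 ✓; |ET| = 53.70 ✓.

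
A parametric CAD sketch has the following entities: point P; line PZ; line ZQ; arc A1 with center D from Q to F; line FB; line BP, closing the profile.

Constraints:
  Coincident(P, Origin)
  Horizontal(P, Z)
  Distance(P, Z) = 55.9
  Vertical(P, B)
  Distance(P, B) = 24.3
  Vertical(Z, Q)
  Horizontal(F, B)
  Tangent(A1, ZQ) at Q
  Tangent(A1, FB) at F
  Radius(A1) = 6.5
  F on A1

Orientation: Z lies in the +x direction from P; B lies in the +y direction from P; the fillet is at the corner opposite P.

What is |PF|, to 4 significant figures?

55.05

P is at the origin; PZ is horizontal with |PZ| = 55.9 and Z on the +x side, so Z = (55.90, 0.000). PB is vertical with |PB| = 24.3 and B on the +y side, so B = (0.000, 24.30). The virtual corner opposite P is at (55.90, 24.30). A1 meets ZQ tangentially, so DQ is at right angles to ZQ and tangency of A1 to FB means the radius DF is perpendicular to FB, with radius 6.5, so the center D sits 6.5 in from both sides at D = (49.40, 17.80). That places the tangent points at Q = (55.90, 17.80) on ZQ and F = (49.40, 24.30) on FB. Then |PF| = |F − P| = 55.05.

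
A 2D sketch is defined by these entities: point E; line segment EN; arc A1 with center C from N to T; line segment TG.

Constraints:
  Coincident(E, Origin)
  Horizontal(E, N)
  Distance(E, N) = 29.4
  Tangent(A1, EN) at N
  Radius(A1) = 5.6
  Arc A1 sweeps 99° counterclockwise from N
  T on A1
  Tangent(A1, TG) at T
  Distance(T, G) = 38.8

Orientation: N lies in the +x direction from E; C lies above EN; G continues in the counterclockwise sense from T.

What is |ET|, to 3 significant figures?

35.5

Since A1 is tangent to EN there, CN ⟂ EN, so C = N + (0, 5.6) = (29.4, 5.60). On A1, N sits at bearing -90° from C; a 99° counterclockwise sweep puts T at bearing 9°, so T = C + 5.6·(cos 9°, sin 9°) = (34.9, 6.48). Then |ET| = |T − E| = 35.5.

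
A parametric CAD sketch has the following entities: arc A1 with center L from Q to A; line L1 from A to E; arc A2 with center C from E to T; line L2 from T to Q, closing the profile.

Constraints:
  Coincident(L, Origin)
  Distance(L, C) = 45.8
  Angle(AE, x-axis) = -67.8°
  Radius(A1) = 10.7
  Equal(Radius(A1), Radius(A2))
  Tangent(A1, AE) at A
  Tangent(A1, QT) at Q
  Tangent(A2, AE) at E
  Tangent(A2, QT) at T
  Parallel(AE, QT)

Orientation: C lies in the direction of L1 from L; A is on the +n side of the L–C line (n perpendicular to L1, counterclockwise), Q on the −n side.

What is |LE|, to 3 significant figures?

47.0

The slot axis is L1's direction at -67.8°, so u = (cos -67.8°, sin -67.8°) = (0.378, -0.926) and n = (−sin -67.8°, cos -67.8°) = (0.926, 0.378). L is at the origin and C lies 45.8 along u from L, so C = 45.8·u = (17.3, -42.4). Tangency of A1 to both parallel lines with radius 10.7 puts A and Q at L ± 10.7·n: A = (9.91, 4.04), Q = (-9.91, -4.04). Equal radii place E and T the same way about C: E = C + 10.7·n = (27.2, -38.4), T = C − 10.7·n = (7.40, -46.4). Then |LE| = |E − L| = 47.0.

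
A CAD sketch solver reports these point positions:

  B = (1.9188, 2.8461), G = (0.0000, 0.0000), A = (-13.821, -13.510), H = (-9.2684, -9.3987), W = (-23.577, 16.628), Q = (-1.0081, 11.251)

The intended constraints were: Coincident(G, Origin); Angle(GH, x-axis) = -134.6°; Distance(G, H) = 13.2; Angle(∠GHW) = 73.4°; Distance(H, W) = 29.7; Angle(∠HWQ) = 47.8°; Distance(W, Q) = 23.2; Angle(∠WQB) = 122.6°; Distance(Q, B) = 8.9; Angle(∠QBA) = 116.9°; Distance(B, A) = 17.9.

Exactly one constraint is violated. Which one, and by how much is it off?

Distance(B, A) = 17.9 — off by 4.80.

G = (0.00, 0.00) ✓; GH at -134.6° ✓; |GH| = 13.20 ✓; ∠GHW = 73.40° ✓; |HW| = 29.70 ✓; ∠HWQ = 47.80° ✓; |WQ| = 23.20 ✓; ∠WQB = 122.6° ✓; |QB| = 8.900 ✓; ∠QBA = 116.9° ✓; |BA| = 22.70 ✗.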